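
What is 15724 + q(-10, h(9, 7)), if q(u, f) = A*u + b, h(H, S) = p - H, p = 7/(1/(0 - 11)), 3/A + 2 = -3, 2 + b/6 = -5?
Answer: 15688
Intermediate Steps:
b = -42 (b = -12 + 6*(-5) = -12 - 30 = -42)
A = -⅗ (A = 3/(-2 - 3) = 3/(-5) = 3*(-⅕) = -⅗ ≈ -0.60000)
p = -77 (p = 7/(1/(-11)) = 7/(-1/11) = 7*(-11) = -77)
h(H, S) = -77 - H
q(u, f) = -42 - 3*u/5 (q(u, f) = -3*u/5 - 42 = -42 - 3*u/5)
15724 + q(-10, h(9, 7)) = 15724 + (-42 - ⅗*(-10)) = 15724 + (-42 + 6) = 15724 - 36 = 15688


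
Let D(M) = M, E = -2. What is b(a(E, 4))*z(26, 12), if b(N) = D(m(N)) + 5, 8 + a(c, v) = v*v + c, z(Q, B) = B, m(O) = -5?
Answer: 0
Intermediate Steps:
a(c, v) = -8 + c + v² (a(c, v) = -8 + (v*v + c) = -8 + (v² + c) = -8 + (c + v²) = -8 + c + v²)
b(N) = 0 (b(N) = -5 + 5 = 0)
b(a(E, 4))*z(26, 12) = 0*12 = 0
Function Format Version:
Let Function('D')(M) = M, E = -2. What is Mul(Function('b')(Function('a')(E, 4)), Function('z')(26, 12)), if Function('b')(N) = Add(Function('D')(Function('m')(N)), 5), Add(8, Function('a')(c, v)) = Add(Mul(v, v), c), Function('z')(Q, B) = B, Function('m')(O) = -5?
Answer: 0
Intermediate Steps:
Function('a')(c, v) = Add(-8, c, Pow(v, 2)) (Function('a')(c, v) = Add(-8, Add(Mul(v, v), c)) = Add(-8, Add(Pow(v, 2), c)) = Add(-8, Add(c, Pow(v, 2))) = Add(-8, c, Pow(v, 2)))
Function('b')(N) = 0 (Function('b')(N) = Add(-5, 5) = 0)
Mul(Function('b')(Function('a')(E, 4)), Function('z')(26, 12)) = Mul(0, 12) = 0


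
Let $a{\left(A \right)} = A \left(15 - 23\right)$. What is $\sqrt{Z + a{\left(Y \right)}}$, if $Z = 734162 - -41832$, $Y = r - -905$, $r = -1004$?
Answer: $\sqrt{776786} \approx 881.35$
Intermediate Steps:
$Y = -99$ ($Y = -1004 - -905 = -1004 + 905 = -99$)
$a{\left(A \right)} = - 8 A$ ($a{\left(A \right)} = A \left(-8\right) = - 8 A$)
$Z = 775994$ ($Z = 734162 + 41832 = 775994$)
$\sqrt{Z + a{\left(Y \right)}} = \sqrt{775994 - -792} = \sqrt{775994 + 792} = \sqrt{776786}$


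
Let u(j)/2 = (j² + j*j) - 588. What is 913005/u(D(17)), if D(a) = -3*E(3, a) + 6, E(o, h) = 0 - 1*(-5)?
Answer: -304335/284 ≈ -1071.6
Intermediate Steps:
E(o, h) = 5 (E(o, h) = 0 + 5 = 5)
D(a) = -9 (D(a) = -3*5 + 6 = -15 + 6 = -9)
u(j) = -1176 + 4*j² (u(j) = 2*((j² + j*j) - 588) = 2*((j² + j²) - 588) = 2*(2*j² - 588) = 2*(-588 + 2*j²) = -1176 + 4*j²)
913005/u(D(17)) = 913005/(-1176 + 4*(-9)²) = 913005/(-1176 + 4*81) = 913005/(-1176 + 324) = 913005/(-852) = 913005*(-1/852) = -304335/284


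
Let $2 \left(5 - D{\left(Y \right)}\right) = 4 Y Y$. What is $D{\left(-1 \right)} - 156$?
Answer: $-153$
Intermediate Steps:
$D{\left(Y \right)} = 5 - 2 Y^{2}$ ($D{\left(Y \right)} = 5 - \frac{4 Y Y}{2} = 5 - \frac{4 Y^{2}}{2} = 5 - 2 Y^{2}$)
$D{\left(-1 \right)} - 156 = \left(5 - 2 \left(-1\right)^{2}\right) - 156 = \left(5 - 2\right) - 156 = 3 - 156 = -153$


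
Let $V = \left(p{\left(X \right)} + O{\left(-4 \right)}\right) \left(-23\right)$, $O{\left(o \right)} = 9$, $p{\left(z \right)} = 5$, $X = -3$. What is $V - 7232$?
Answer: $-7554$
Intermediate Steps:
$V = -322$ ($V = \left(5 + 9\right) \left(-23\right) = 14 \left(-23\right) = -322$)
$V - 7232 = -322 - 7232 = -7554$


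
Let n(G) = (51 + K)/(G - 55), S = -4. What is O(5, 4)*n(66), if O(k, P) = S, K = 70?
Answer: -44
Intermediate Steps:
O(k, P) = -4
n(G) = 121/(-55 + G) (n(G) = (51 + 70)/(G - 55) = 121/(-55 + G))
O(5, 4)*n(66) = -484/(-55 + 66) = -484/11 = -4*11 = -44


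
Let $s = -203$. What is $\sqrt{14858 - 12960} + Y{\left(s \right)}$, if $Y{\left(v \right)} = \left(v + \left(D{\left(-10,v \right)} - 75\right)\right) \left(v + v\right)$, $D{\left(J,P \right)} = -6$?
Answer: $115304 + \sqrt{1898} \approx 1.1535 \cdot 10^{5}$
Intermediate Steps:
$Y{\left(v \right)} = 2 v \left(-81 + v\right)$ ($Y{\left(v \right)} = \left(v - 81\right) \left(v + v\right) = \left(v - 81\right) 2 v = \left(-81 + v\right) 2 v = 2 v \left(-81 + v\right)$)
$\sqrt{14858 - 12960} + Y{\left(s \right)} = \sqrt{14858 - 12960} + 2 \left(-203\right) \left(-81 - 203\right) = \sqrt{1898} + 2 \left(-203\right) \left(-284\right) = \sqrt{1898} + 115304 = 115304 + \sqrt{1898}$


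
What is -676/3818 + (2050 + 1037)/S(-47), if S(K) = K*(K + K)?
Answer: 4399799/8433962 ≈ 0.52168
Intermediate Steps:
S(K) = 2*K**2 (S(K) = K*(2*K) = 2*K**2)
-676/3818 + (2050 + 1037)/S(-47) = -676/3818 + (2050 + 1037)/((2*(-47)**2)) = -676*1/3818 + 3087/((2*2209)) = -338/1909 + 3087/4418 = 4399799/8433962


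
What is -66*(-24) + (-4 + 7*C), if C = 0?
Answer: 1580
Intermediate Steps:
-66*(-24) + (-4 + 7*C) = -66*(-24) + (-4 + 7*0) = 1584 + (-4 + 0) = 1584 - 4 = 1580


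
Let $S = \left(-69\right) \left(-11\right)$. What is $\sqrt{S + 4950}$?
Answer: $\sqrt{5709} \approx 75.558$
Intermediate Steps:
$S = 759$
$\sqrt{S + 4950} = \sqrt{759 + 4950} = \sqrt{5709}$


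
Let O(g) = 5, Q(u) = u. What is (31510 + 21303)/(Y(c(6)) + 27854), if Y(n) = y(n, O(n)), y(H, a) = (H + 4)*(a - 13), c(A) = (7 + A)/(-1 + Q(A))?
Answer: 264065/139006 ≈ 1.8997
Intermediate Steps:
c(A) = (7 + A)/(-1 + A)
y(H, a) = (-13 + a)*(4 + H) (y(H, a) = (4 + H)*(-13 + a) = (-13 + a)*(4 + H))
Y(n) = -32 - 8*n (Y(n) = -52 - 13*n + 4*5 + n*5 = -52 - 13*n + 20 + 5*n = -32 - 8*n)
(31510 + 21303)/(Y(c(6)) + 27854) = (31510 + 21303)/((-32 - 8*(7 + 6)/(-1 + 6)) + 27854) = 52813/((-32 - 8*13/5) + 27854) = 52813/((-32 - 104/5) + 27854) = 52813/(-264/5 + 27854) = 52813/(139006/5) = 52813*(5/139006) = 264065/139006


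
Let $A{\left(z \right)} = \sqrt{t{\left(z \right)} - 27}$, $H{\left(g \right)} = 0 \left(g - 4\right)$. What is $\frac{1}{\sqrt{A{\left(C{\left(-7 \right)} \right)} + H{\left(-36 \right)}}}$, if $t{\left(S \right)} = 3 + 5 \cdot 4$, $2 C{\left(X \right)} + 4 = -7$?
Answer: $\frac{1}{2} - \frac{i}{2} \approx 0.5 - 0.5 i$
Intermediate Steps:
$C{\left(X \right)} = - \frac{11}{2}$ ($C{\left(X \right)} = -2 + \frac{1}{2} \left(-7\right) = -2 - \frac{7}{2} = - \frac{11}{2}$)
$t{\left(S \right)} = 23$ ($t{\left(S \right)} = 3 + 20 = 23$)
$H{\left(g \right)} = 0$ ($H{\left(g \right)} = 0 \left(-4 + g\right) = 0$)
$A{\left(z \right)} = 2 i$ ($A{\left(z \right)} = \sqrt{23 - 27} = \sqrt{-4} = 2 i$)
$\frac{1}{\sqrt{A{\left(C{\left(-7 \right)} \right)} + H{\left(-36 \right)}}} = \frac{1}{\sqrt{2 i + 0}} = \frac{1}{\sqrt{2 i}} = \frac{1}{1 + i} = \frac{1 - i}{2}$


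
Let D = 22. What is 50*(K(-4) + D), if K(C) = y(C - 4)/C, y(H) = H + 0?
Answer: 1200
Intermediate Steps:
y(H) = H
K(C) = (-4 + C)/C (K(C) = (C - 4)/C = (-4 + C)/C)
50*(K(-4) + D) = 50*((-4 - 4)/(-4) + 22) = 50*(-1/4*(-8) + 22) = 50*(2 + 22) = 50*24 = 1200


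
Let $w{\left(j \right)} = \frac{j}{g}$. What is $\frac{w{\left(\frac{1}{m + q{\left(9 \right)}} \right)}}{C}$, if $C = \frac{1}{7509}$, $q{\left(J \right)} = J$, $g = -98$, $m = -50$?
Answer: $\frac{7509}{4018} \approx 1.8688$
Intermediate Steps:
$w{\left(j \right)} = - \frac{j}{98}$ ($w{\left(j \right)} = \frac{j}{-98} = j \left(- \frac{1}{98}\right) = - \frac{j}{98}$)
$C = \frac{1}{7509} \approx 0.00013317$
$\frac{w{\left(\frac{1}{m + q{\left(9 \right)}} \right)}}{C} = - \frac{1}{98 \left(-50 + 9\right)} \frac{1}{\frac{1}{7509}} = - \frac{1}{98 \left(-41\right)} 7509 = \left(- \frac{1}{98}\right) \left(- \frac{1}{41}\right) 7509 = \frac{1}{4018} \cdot 7509 = \frac{7509}{4018}$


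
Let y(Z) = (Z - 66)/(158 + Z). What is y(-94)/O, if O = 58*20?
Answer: -1/464 ≈ -0.0021552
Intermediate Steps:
O = 1160
y(Z) = (-66 + Z)/(158 + Z)
y(-94)/O = ((-66 - 94)/(158 - 94))/1160 = (-160/64)*(1/1160) = ((1/64)*(-160))*(1/1160) = -5/2*1/1160 = -1/464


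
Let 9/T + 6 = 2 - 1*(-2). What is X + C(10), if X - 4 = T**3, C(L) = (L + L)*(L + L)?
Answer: 2503/8 ≈ 312.88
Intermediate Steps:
C(L) = 4*L**2 (C(L) = (2*L)*(2*L) = 4*L**2)
T = -9/2 (T = 9/(-6 + (2 - 1*(-2))) = 9/(-6 + (2 + 2)) = 9/(-6 + 4) = 9/(-2) = 9*(-1/2) = -9/2 ≈ -4.5000)
X = -697/8 (X = 4 + (-9/2)**3 = 4 - 729/8 = -697/8 ≈ -87.125)
X + C(10) = -697/8 + 4*10**2 = -697/8 + 4*100 = -697/8 + 400 = 2503/8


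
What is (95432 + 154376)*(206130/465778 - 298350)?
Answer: -17357241913873680/232889 ≈ -7.4530e+10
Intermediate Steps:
(95432 + 154376)*(206130/465778 - 298350) = 249808*(206130*(1/465778) - 298350) = 249808*(103065/232889 - 298350) = 249808*(-69482330085/232889) = -17357241913873680/232889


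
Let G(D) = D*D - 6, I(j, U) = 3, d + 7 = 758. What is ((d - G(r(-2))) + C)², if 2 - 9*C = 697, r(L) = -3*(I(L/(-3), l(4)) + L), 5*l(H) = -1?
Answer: 36445369/81 ≈ 4.4994e+5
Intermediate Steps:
d = 751 (d = -7 + 758 = 751)
l(H) = -⅕ (l(H) = (⅕)*(-1) = -⅕)
r(L) = -9 - 3*L (r(L) = -3*(3 + L) = -9 - 3*L)
G(D) = -6 + D² (G(D) = D² - 6 = -6 + D²)
C = -695/9 (C = 2/9 - ⅑*697 = 2/9 - 697/9 = -695/9 ≈ -77.222)
((d - G(r(-2))) + C)² = ((751 - (-6 + (-9 - 3*(-2))²)) - 695/9)² = ((751 - (-6 + (-9 + 6)²)) - 695/9)² = ((751 - (-6 + (-3)²)) - 695/9)² = ((751 - (-6 + 9)) - 695/9)² = ((751 - 1*3) - 695/9)² = ((751 - 3) - 695/9)² = (748 - 695/9)² = (6037/9)² = 36445369/81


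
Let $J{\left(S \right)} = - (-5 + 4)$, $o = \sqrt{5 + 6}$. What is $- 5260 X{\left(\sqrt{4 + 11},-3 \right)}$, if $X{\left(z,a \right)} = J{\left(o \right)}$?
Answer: $-5260$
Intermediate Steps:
$o = \sqrt{11} \approx 3.3166$
$J{\left(S \right)} = 1$ ($J{\left(S \right)} = \left(-1\right) \left(-1\right) = 1$)
$X{\left(z,a \right)} = 1$
$- 5260 X{\left(\sqrt{4 + 11},-3 \right)} = \left(-5260\right) 1 = -5260$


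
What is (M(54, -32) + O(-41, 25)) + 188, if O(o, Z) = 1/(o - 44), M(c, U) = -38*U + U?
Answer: 116619/85 ≈ 1372.0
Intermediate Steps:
M(c, U) = -37*U
O(o, Z) = 1/(-44 + o)
(M(54, -32) + O(-41, 25)) + 188 = (-37*(-32) + 1/(-44 - 41)) + 188 = (1184 + 1/(-85)) + 188 = (1184 - 1/85) + 188 = 100639/85 + 188 = 116619/85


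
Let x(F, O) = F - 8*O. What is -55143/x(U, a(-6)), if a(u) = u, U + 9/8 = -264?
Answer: 49016/193 ≈ 253.97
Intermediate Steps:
U = -2121/8 (U = -9/8 - 264 = -2121/8 ≈ -265.13)
-55143/x(U, a(-6)) = -55143/(-2121/8 - 8*(-6)) = -55143/(-2121/8 + 48) = -55143/(-1737/8) = -55143*(-8/1737) = 49016/193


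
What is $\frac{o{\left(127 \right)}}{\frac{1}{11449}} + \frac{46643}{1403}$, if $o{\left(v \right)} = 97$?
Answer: $\frac{1558152502}{1403} \approx 1.1106 \cdot 10^{6}$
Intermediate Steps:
$\frac{o{\left(127 \right)}}{\frac{1}{11449}} + \frac{46643}{1403} = \frac{97}{\frac{1}{11449}} + \frac{46643}{1403} = 97 \frac{1}{\frac{1}{11449}} + 46643 \cdot \frac{1}{1403} = 97 \cdot 11449 + \frac{46643}{1403} = 1110553 + \frac{46643}{1403} = \frac{1558152502}{1403}$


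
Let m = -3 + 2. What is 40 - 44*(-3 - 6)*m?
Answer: -356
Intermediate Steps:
m = -1
40 - 44*(-3 - 6)*m = 40 - 44*(-3 - 6)*(-1) = 40 - (-396)*(-1) = 40 - 44*9 = 40 - 396 = -356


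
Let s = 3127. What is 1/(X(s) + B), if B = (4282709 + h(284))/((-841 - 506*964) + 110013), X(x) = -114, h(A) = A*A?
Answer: -126204/15841711 ≈ -0.0079666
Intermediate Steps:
h(A) = A²
B = -1454455/126204 (B = (4282709 + 284²)/((-841 - 506*964) + 110013) = (4282709 + 80656)/((-841 - 487784) + 110013) = 4363365/(-488625 + 110013) = 4363365/(-378612) = 4363365*(-1/378612) = -1454455/126204 ≈ -11.525)
1/(X(s) + B) = 1/(-114 - 1454455/126204) = 1/(-15841711/126204) = -126204/15841711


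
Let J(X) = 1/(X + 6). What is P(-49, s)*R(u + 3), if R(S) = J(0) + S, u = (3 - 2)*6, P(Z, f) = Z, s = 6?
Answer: -2695/6 ≈ -449.17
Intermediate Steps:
u = 6 (u = 1*6 = 6)
J(X) = 1/(6 + X)
R(S) = 1/6 + S (R(S) = 1/(6 + 0) + S = 1/6 + S)
P(-49, s)*R(u + 3) = -49*(1/6 + (6 + 3)) = -49*(1/6 + 9) = -49*55/6 = -2695/6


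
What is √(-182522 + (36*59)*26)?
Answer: I*√127298 ≈ 356.79*I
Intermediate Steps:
√(-182522 + (36*59)*26) = √(-182522 + 2124*26) = √(-182522 + 55224) = √(-127298) = I*√127298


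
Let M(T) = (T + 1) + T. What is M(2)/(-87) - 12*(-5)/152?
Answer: 1115/3306 ≈ 0.33727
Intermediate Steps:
M(T) = 1 + 2*T (M(T) = (1 + T) + T = 1 + 2*T)
M(2)/(-87) - 12*(-5)/152 = (1 + 2*2)/(-87) - 12*(-5)/152 = (1 + 4)*(-1/87) + 60*(1/152) = 5*(-1/87) + 15/38 = -5/87 + 15/38 = 1115/3306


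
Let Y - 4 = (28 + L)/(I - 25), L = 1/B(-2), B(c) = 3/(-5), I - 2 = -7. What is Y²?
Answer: 78961/8100 ≈ 9.7483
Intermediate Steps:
I = -5 (I = 2 - 7 = -5)
B(c) = -⅗ (B(c) = 3*(-⅕) = -⅗)
L = -5/3 (L = 1/(-⅗) = -5/3 ≈ -1.6667)
Y = 281/90 (Y = 4 + (28 - 5/3)/(-5 - 25) = 4 + (79/3)/(-30) = 4 + (79/3)*(-1/30) = 4 - 79/90 = 281/90 ≈ 3.1222)
Y² = (281/90)² = 78961/8100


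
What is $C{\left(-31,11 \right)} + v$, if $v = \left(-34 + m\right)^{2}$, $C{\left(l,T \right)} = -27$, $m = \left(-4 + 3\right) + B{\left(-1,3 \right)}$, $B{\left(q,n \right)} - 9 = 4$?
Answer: $457$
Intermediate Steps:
$B{\left(q,n \right)} = 13$ ($B{\left(q,n \right)} = 9 + 4 = 13$)
$m = 12$ ($m = \left(-4 + 3\right) + 13 = -1 + 13 = 12$)
$v = 484$ ($v = \left(-34 + 12\right)^{2} = \left(-22\right)^{2} = 484$)
$C{\left(-31,11 \right)} + v = -27 + 484 = 457$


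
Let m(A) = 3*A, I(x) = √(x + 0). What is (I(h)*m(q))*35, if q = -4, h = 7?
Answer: -420*√7 ≈ -1111.2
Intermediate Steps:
I(x) = √x
(I(h)*m(q))*35 = (√7*(3*(-4)))*35 = (√7*(-12))*35 = -12*√7*35 = -420*√7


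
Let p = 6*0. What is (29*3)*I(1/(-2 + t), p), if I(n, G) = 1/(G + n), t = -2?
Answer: -348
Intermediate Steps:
p = 0
(29*3)*I(1/(-2 + t), p) = (29*3)/(0 + 1/(-2 - 2)) = 87/(0 + 1/(-4)) = 87/(0 - ¼) = 87/(-¼) = 87*(-4) = -348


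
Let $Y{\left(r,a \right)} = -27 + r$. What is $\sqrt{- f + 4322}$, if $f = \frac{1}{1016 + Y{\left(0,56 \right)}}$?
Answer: $\frac{\sqrt{4227437973}}{989} \approx 65.742$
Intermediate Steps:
$f = \frac{1}{989}$ ($f = \frac{1}{1016 + \left(-27 + 0\right)} = \frac{1}{1016 - 27} = \frac{1}{989} \approx 0.0010111$)
$\sqrt{- f + 4322} = \sqrt{\left(-1\right) \frac{1}{989} + 4322} = \sqrt{- \frac{1}{989} + 4322} = \sqrt{\frac{4274457}{989}} = \frac{\sqrt{4227437973}}{989}$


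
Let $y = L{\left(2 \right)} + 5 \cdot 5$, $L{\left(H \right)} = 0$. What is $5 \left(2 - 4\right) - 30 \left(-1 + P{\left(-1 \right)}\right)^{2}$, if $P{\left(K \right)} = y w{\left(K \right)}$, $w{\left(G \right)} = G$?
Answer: $-20290$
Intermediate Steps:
$y = 25$ ($y = 0 + 5 \cdot 5 = 0 + 25 = 25$)
$P{\left(K \right)} = 25 K$
$5 \left(2 - 4\right) - 30 \left(-1 + P{\left(-1 \right)}\right)^{2} = 5 \left(2 - 4\right) - 30 \left(-1 + 25 \left(-1\right)\right)^{2} = 5 \left(-2\right) - 30 \left(-1 - 25\right)^{2} = -10 - 30 \left(-26\right)^{2} = -10 - 20280 = -20290$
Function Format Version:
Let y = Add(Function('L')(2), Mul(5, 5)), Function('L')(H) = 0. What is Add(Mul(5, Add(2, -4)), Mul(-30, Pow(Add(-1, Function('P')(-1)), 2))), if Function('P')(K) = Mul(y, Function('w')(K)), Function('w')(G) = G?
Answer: -20290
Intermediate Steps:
y = 25 (y = Add(0, Mul(5, 5)) = Add(0, 25) = 25)
Function('P')(K) = Mul(25, K)
Add(Mul(5, Add(2, -4)), Mul(-30, Pow(Add(-1, Function('P')(-1)), 2))) = Add(Mul(5, Add(2, -4)), Mul(-30, Pow(Add(-1, Mul(25, -1)), 2))) = Add(Mul(5, -2), Mul(-30, Pow(Add(-1, -25), 2))) = Add(-10, Mul(-30, Pow(-26, 2))) = Add(-10, Mul(-30, 676)) = Add(-10, -20280) = -20290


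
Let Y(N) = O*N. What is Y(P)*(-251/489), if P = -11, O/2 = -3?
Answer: -5522/163 ≈ -33.877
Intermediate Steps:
O = -6 (O = 2*(-3) = -6)
Y(N) = -6*N
Y(P)*(-251/489) = (-6*(-11))*(-251/489) = 66*(-251*1/489) = 66*(-251/489) = -5522/163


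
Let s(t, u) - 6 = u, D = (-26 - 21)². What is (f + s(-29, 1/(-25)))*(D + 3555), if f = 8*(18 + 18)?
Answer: 42359636/25 ≈ 1.6944e+6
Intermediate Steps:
D = 2209 (D = (-47)² = 2209)
s(t, u) = 6 + u
f = 288 (f = 8*36 = 288)
(f + s(-29, 1/(-25)))*(D + 3555) = (288 + (6 + 1/(-25)))*(2209 + 3555) = (288 + (6 - 1/25))*5764 = (288 + 149/25)*5764 = (7349/25)*5764 = 42359636/25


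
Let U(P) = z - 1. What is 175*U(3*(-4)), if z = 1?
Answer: 0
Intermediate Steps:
U(P) = 0 (U(P) = 1 - 1 = 0)
175*U(3*(-4)) = 175*0 = 0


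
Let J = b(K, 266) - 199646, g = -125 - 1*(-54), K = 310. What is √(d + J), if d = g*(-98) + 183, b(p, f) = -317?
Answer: I*√192822 ≈ 439.12*I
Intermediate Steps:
g = -71 (g = -125 + 54 = -71)
J = -199963 (J = -317 - 199646 = -199963)
d = 7141 (d = -71*(-98) + 183 = 6958 + 183 = 7141)
√(d + J) = √(7141 - 199963) = √(-192822) = I*√192822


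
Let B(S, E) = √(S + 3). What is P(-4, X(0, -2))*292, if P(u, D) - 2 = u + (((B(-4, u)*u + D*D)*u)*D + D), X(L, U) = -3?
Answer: 30076 - 14016*I ≈ 30076.0 - 14016.0*I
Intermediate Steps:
B(S, E) = √(3 + S)
P(u, D) = 2 + D + u + D*u*(D² + I*u) (P(u, D) = 2 + (u + (((√(3 - 4)*u + D*D)*u)*D + D)) = 2 + (u + (((√(-1)*u + D²)*u)*D + D)) = 2 + (u + (((I*u + D²)*u)*D + D)) = 2 + (u + (((D² + I*u)*u)*D + D)) = 2 + (u + ((u*(D² + I*u))*D + D)) = 2 + (u + (D*u*(D² + I*u) + D)) = 2 + (u + (D + D*u*(D² + I*u))) = 2 + (D + u + D*u*(D² + I*u)) = 2 + D + u + D*u*(D² + I*u))
P(-4, X(0, -2))*292 = (2 - 3 - 4 - 4*(-3)³ + I*(-3)*(-4)²)*292 = (2 - 3 - 4 - 4*(-27) + I*(-3)*16)*292 = (2 - 3 - 4 + 108 - 48*I)*292 = (103 - 48*I)*292 = 30076 - 14016*I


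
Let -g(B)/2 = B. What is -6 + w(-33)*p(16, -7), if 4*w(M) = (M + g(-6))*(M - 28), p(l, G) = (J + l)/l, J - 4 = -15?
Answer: 6021/64 ≈ 94.078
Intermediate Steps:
J = -11 (J = 4 - 15 = -11)
g(B) = -2*B
p(l, G) = (-11 + l)/l
w(M) = (-28 + M)*(12 + M)/4 (w(M) = ((M - 2*(-6))*(M - 28))/4 = ((M + 12)*(-28 + M))/4 = ((12 + M)*(-28 + M))/4 = ((-28 + M)*(12 + M))/4 = (-28 + M)*(12 + M)/4)
-6 + w(-33)*p(16, -7) = -6 + (-84 - 4*(-33) + (¼)*(-33)²)*((-11 + 16)/16) = -6 + (-84 + 132 + (¼)*1089)*((1/16)*5) = -6 + (-84 + 132 + 1089/4)*(5/16) = -6 + (1281/4)*(5/16) = -6 + 6405/64 = 6021/64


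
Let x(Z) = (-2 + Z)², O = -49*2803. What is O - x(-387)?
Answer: -288668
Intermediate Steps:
O = -137347
O - x(-387) = -137347 - (-2 - 387)² = -137347 - 1*(-389)² = -137347 - 1*151321 = -137347 - 151321 = -288668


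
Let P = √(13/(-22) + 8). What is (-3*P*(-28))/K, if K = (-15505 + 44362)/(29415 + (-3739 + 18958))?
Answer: 624876*√3586/105809 ≈ 353.65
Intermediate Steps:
P = √3586/22 (P = √(13*(-1/22) + 8) = √(-13/22 + 8) = √(163/22) = √3586/22 ≈ 2.7220)
K = 9619/14878 (K = 28857/(29415 + 15219) = 28857/44634 = 28857*(1/44634) = 9619/14878 ≈ 0.64653)
(-3*P*(-28))/K = (-3*√3586/22*(-28))/(9619/14878) = (-3*√3586/22*(-28))*(14878/9619) = (42*√3586/11)*(14878/9619) = 624876*√3586/105809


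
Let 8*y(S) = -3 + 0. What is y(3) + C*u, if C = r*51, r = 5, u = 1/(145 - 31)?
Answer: 283/152 ≈ 1.8618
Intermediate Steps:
u = 1/114 ≈ 0.0087719
y(S) = -3/8 (y(S) = (-3 + 0)/8 = (1/8)*(-3) = -3/8)
C = 255 (C = 5*51 = 255)
y(3) + C*u = -3/8 + 255*(1/114) = -3/8 + 85/38 = 283/152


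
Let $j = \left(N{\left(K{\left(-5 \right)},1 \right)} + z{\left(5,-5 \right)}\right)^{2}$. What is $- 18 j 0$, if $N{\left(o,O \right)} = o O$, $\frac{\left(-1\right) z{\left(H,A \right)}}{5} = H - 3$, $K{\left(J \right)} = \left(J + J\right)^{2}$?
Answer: $0$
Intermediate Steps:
$K{\left(J \right)} = 4 J^{2}$ ($K{\left(J \right)} = \left(2 J\right)^{2} = 4 J^{2}$)
$z{\left(H,A \right)} = 15 - 5 H$ ($z{\left(H,A \right)} = - 5 \left(H - 3\right) = - 5 \left(-3 + H\right) = 15 - 5 H$)
$N{\left(o,O \right)} = O o$
$j = 8100$ ($j = \left(1 \cdot 4 \left(-5\right)^{2} + \left(15 - 25\right)\right)^{2} = \left(1 \cdot 4 \cdot 25 + \left(15 - 25\right)\right)^{2} = \left(1 \cdot 100 - 10\right)^{2} = \left(100 - 10\right)^{2} = 90^{2} = 8100$)
$- 18 j 0 = \left(-18\right) 8100 \cdot 0 = \left(-145800\right) 0 = 0$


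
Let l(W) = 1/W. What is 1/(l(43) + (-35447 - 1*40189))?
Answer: -43/3252347 ≈ -1.3221e-5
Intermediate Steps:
1/(l(43) + (-35447 - 1*40189)) = 1/(1/43 + (-35447 - 1*40189)) = 1/(1/43 + (-35447 - 40189)) = 1/(1/43 - 75636) = 1/(-3252347/43) = -43/3252347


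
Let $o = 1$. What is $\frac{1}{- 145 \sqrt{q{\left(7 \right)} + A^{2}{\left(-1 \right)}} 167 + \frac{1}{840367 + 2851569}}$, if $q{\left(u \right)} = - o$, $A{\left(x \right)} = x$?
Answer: $3691936$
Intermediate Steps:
$q{\left(u \right)} = -1$ ($q{\left(u \right)} = \left(-1\right) 1 = -1$)
$\frac{1}{- 145 \sqrt{q{\left(7 \right)} + A^{2}{\left(-1 \right)}} 167 + \frac{1}{840367 + 2851569}} = \frac{1}{- 145 \sqrt{-1 + \left(-1\right)^{2}} \cdot 167 + \frac{1}{840367 + 2851569}} = \frac{1}{- 145 \sqrt{-1 + 1} \cdot 167 + \frac{1}{3691936}} = \frac{1}{- 145 \sqrt{0} \cdot 167 + \frac{1}{3691936}} = \frac{1}{\left(-145\right) 0 \cdot 167 + \frac{1}{3691936}} = \frac{1}{0 \cdot 167 + \frac{1}{3691936}} = \frac{1}{0 + \frac{1}{3691936}} = \frac{1}{\frac{1}{3691936}} = 3691936$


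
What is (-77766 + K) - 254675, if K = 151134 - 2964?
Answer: -184271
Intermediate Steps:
K = 148170
(-77766 + K) - 254675 = (-77766 + 148170) - 254675 = 70404 - 254675 = -184271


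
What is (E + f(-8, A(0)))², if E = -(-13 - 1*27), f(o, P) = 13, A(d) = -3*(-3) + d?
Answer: 2809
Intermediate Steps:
A(d) = 9 + d
E = 40 (E = -(-13 - 27) = -1*(-40) = 40)
(E + f(-8, A(0)))² = (40 + 13)² = 53² = 2809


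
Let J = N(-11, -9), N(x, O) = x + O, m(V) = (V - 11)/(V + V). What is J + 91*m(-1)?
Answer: 526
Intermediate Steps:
m(V) = (-11 + V)/(2*V) (m(V) = (-11 + V)/((2*V)) = (-11 + V)*(1/(2*V)) = (-11 + V)/(2*V))
N(x, O) = O + x
J = -20 (J = -9 - 11 = -20)
J + 91*m(-1) = -20 + 91*((1/2)*(-11 - 1)/(-1)) = -20 + 91*((1/2)*(-1)*(-12)) = -20 + 91*6 = -20 + 546 = 526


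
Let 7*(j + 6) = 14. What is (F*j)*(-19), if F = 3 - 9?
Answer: -456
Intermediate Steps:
j = -4 (j = -6 + (1/7)*14 = -6 + 2 = -4)
F = -6
(F*j)*(-19) = -6*(-4)*(-19) = 24*(-19) = -456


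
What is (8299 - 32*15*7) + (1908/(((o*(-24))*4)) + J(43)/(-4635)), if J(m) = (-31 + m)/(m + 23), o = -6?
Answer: 4031740813/815760 ≈ 4942.3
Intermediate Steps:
J(m) = (-31 + m)/(23 + m)
(8299 - 32*15*7) + (1908/(((o*(-24))*4)) + J(43)/(-4635)) = (8299 - 32*15*7) + (1908/((-6*(-24)*4)) + ((-31 + 43)/(23 + 43))/(-4635)) = (8299 - 480*7) + (1908/((144*4)) + (12/66)*(-1/4635)) = (8299 - 3360) + (1908/576 + ((1/66)*12)*(-1/4635)) = 4939 + (1908*(1/576) + (2/11)*(-1/4635)) = 4939 + (53/16 - 2/50985) = 4939 + 2702173/815760 = 4031740813/815760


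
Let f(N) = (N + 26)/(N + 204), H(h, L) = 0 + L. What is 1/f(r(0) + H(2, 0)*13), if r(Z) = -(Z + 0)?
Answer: 102/13 ≈ 7.8462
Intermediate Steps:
r(Z) = -Z
H(h, L) = L
f(N) = (26 + N)/(204 + N)
1/f(r(0) + H(2, 0)*13) = 1/((26 + (-1*0 + 0*13))/(204 + (-1*0 + 0*13))) = 1/((26 + (0 + 0))/(204 + (0 + 0))) = 1/((26 + 0)/(204 + 0)) = 1/(26/204) = 1/((1/204)*26) = 1/(13/102) = 102/13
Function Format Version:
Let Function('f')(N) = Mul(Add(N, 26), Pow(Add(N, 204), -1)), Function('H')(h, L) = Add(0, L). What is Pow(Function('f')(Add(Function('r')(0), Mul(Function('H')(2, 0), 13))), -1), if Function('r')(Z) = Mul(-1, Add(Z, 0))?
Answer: Rational(102, 13) ≈ 7.8462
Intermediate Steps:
Function('r')(Z) = Mul(-1, Z)
Function('H')(h, L) = L
Function('f')(N) = Mul(Pow(Add(204, N), -1), Add(26, N)) (Function('f')(N) = Mul(Add(26, N), Pow(Add(204, N), -1)) = Mul(Pow(Add(204, N), -1), Add(26, N)))
Pow(Function('f')(Add(Function('r')(0), Mul(Function('H')(2, 0), 13))), -1) = Pow(Mul(Pow(Add(204, Add(Mul(-1, 0), Mul(0, 13))), -1), Add(26, Add(Mul(-1, 0), Mul(0, 13)))), -1) = Pow(Mul(Pow(Add(204, Add(0, 0)), -1), Add(26, Add(0, 0))), -1) = Pow(Mul(Pow(Add(204, 0), -1), Add(26, 0)), -1) = Pow(Mul(Pow(204, -1), 26), -1) = Pow(Mul(Rational(1, 204), 26), -1) = Pow(Rational(13, 102), -1) = Rational(102, 13)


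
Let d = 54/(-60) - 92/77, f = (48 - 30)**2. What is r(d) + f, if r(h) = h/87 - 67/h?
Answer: 38463190211/108054870 ≈ 355.96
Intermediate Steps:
f = 324 (f = 18**2 = 324)
d = -1613/770 (d = 54*(-1/60) - 92*1/77 = -9/10 - 92/77 = -1613/770 ≈ -2.0948)
r(h) = -67/h + h/87 (r(h) = h*(1/87) - 67/h = h/87 - 67/h = -67/h + h/87)
r(d) + f = (-67/(-1613/770) + (1/87)*(-1613/770)) + 324 = (-67*(-770/1613) - 1613/66990) + 324 = (51590/1613 - 1613/66990) + 324 = 3453412331/108054870 + 324 = 38463190211/108054870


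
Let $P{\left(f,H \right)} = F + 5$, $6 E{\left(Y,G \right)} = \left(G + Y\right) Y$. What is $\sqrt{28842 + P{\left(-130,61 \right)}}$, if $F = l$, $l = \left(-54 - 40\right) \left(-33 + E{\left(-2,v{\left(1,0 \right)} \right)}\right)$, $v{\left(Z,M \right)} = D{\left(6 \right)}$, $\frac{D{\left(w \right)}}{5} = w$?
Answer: $\frac{\sqrt{295437}}{3} \approx 181.18$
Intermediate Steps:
$D{\left(w \right)} = 5 w$
$v{\left(Z,M \right)} = 30$ ($v{\left(Z,M \right)} = 5 \cdot 6 = 30$)
$E{\left(Y,G \right)} = \frac{Y \left(G + Y\right)}{6}$ ($E{\left(Y,G \right)} = \frac{\left(G + Y\right) Y}{6} = \frac{Y \left(G + Y\right)}{6}$)
$l = \frac{11938}{3}$ ($l = \left(-54 - 40\right) \left(-33 + \frac{1}{6} \left(-2\right) \left(30 - 2\right)\right) = - 94 \left(-33 + \frac{1}{6} \left(-2\right) 28\right) = - 94 \left(-33 - \frac{28}{3}\right) = \left(-94\right) \left(- \frac{127}{3}\right) = \frac{11938}{3} \approx 3979.3$)
$F = \frac{11938}{3} \approx 3979.3$
$P{\left(f,H \right)} = \frac{11953}{3}$ ($P{\left(f,H \right)} = \frac{11938}{3} + 5 = \frac{11953}{3}$)
$\sqrt{28842 + P{\left(-130,61 \right)}} = \sqrt{28842 + \frac{11953}{3}} = \sqrt{\frac{98479}{3}} = \frac{\sqrt{295437}}{3}$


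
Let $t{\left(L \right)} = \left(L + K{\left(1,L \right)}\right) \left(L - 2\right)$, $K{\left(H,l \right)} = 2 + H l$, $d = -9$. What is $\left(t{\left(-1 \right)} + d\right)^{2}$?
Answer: $81$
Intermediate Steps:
$t{\left(L \right)} = \left(-2 + L\right) \left(2 + 2 L\right)$ ($t{\left(L \right)} = \left(L + \left(2 + 1 L\right)\right) \left(L - 2\right) = \left(L + \left(2 + L\right)\right) \left(-2 + L\right) = \left(2 + 2 L\right) \left(-2 + L\right) = \left(-2 + L\right) \left(2 + 2 L\right)$)
$\left(t{\left(-1 \right)} + d\right)^{2} = \left(\left(-4 - -2 + 2 \left(-1\right)^{2}\right) - 9\right)^{2} = \left(\left(-4 + 2 + 2 \cdot 1\right) - 9\right)^{2} = \left(\left(-4 + 2 + 2\right) - 9\right)^{2} = \left(0 - 9\right)^{2} = \left(-9\right)^{2} = 81$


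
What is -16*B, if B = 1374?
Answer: -21984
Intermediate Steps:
-16*B = -16*1374 = -21984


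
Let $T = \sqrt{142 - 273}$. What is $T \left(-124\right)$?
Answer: $- 124 i \sqrt{131} \approx - 1419.2 i$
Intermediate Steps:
$T = i \sqrt{131}$ ($T = \sqrt{-131} = i \sqrt{131} \approx 11.446 i$)
$T \left(-124\right) = i \sqrt{131} \left(-124\right) = - 124 i \sqrt{131}$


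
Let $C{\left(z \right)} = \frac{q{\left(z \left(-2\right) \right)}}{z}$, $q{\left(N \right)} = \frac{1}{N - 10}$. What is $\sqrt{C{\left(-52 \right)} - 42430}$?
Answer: $\frac{7 i \sqrt{5172248198}}{2444} \approx 205.99 i$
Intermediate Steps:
$q{\left(N \right)} = \frac{1}{-10 + N}$
$C{\left(z \right)} = \frac{1}{z \left(-10 - 2 z\right)}$ ($C{\left(z \right)} = \frac{1}{\left(-10 + z \left(-2\right)\right) z} = \frac{1}{\left(-10 - 2 z\right) z} = \frac{1}{z \left(-10 - 2 z\right)}$)
$\sqrt{C{\left(-52 \right)} - 42430} = \sqrt{- \frac{1}{2 \left(-52\right) \left(5 - 52\right)} - 42430} = \sqrt{\left(- \frac{1}{2}\right) \left(- \frac{1}{52}\right) \frac{1}{-47} - 42430} = \sqrt{\left(- \frac{1}{2}\right) \left(- \frac{1}{52}\right) \left(- \frac{1}{47}\right) - 42430} = \sqrt{- \frac{1}{4888} - 42430} = \sqrt{- \frac{207397841}{4888}} = \frac{7 i \sqrt{5172248198}}{2444}$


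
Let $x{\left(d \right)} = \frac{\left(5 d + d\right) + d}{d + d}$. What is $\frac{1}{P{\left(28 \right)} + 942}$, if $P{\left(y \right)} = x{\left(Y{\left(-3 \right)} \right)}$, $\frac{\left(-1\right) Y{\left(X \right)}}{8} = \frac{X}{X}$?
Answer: $\frac{2}{1891} \approx 0.0010576$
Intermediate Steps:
$Y{\left(X \right)} = -8$ ($Y{\left(X \right)} = - 8 \frac{X}{X} = \left(-8\right) 1 = -8$)
$x{\left(d \right)} = \frac{7}{2}$ ($x{\left(d \right)} = \frac{6 d + d}{2 d} = 7 d \frac{1}{2 d} = \frac{7}{2}$)
$P{\left(y \right)} = \frac{7}{2}$
$\frac{1}{P{\left(28 \right)} + 942} = \frac{1}{\frac{7}{2} + 942} = \frac{1}{\frac{1891}{2}} = \frac{2}{1891}$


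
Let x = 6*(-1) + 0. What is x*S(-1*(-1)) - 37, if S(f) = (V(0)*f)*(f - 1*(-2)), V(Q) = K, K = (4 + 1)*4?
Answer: -397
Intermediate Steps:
K = 20 (K = 5*4 = 20)
V(Q) = 20
S(f) = 20*f*(2 + f) (S(f) = (20*f)*(f - 1*(-2)) = (20*f)*(f + 2) = (20*f)*(2 + f) = 20*f*(2 + f))
x = -6 (x = -6 + 0 = -6)
x*S(-1*(-1)) - 37 = -120*(-1*(-1))*(2 - 1*(-1)) - 37 = -120*(2 + 1) - 37 = -120*3 - 37 = -6*60 - 37 = -360 - 37 = -397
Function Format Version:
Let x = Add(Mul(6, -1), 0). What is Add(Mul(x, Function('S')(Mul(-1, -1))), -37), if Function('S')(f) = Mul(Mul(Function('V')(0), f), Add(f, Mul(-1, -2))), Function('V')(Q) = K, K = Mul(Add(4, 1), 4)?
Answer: -397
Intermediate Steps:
K = 20 (K = Mul(5, 4) = 20)
Function('V')(Q) = 20
Function('S')(f) = Mul(20, f, Add(2, f)) (Function('S')(f) = Mul(Mul(20, f), Add(f, Mul(-1, -2))) = Mul(Mul(20, f), Add(f, 2)) = Mul(Mul(20, f), Add(2, f)) = Mul(20, f, Add(2, f)))
x = -6 (x = Add(-6, 0) = -6)
Add(Mul(x, Function('S')(Mul(-1, -1))), -37) = Add(Mul(-6, Mul(20, Mul(-1, -1), Add(2, Mul(-1, -1)))), -37) = Add(Mul(-6, Mul(20, 1, Add(2, 1))), -37) = Add(Mul(-6, Mul(20, 1, 3)), -37) = Add(Mul(-6, 60), -37) = Add(-360, -37) = -397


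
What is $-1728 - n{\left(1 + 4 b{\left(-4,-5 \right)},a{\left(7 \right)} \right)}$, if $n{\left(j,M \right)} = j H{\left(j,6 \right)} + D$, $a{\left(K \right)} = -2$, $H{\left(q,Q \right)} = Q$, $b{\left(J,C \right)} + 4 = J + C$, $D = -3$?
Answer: $-1419$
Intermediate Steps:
$b{\left(J,C \right)} = -4 + C + J$ ($b{\left(J,C \right)} = -4 + \left(J + C\right) = -4 + \left(C + J\right) = -4 + C + J$)
$n{\left(j,M \right)} = -3 + 6 j$ ($n{\left(j,M \right)} = j 6 - 3 = 6 j - 3 = -3 + 6 j$)
$-1728 - n{\left(1 + 4 b{\left(-4,-5 \right)},a{\left(7 \right)} \right)} = -1728 - \left(-3 + 6 \left(1 + 4 \left(-4 - 5 - 4\right)\right)\right) = -1728 - \left(-3 + 6 \left(1 + 4 \left(-13\right)\right)\right) = -1728 - \left(-3 + 6 \left(1 - 52\right)\right) = -1728 - \left(-3 + 6 \left(-51\right)\right) = -1728 - \left(-3 - 306\right) = -1728 - -309 = -1728 + 309 = -1419$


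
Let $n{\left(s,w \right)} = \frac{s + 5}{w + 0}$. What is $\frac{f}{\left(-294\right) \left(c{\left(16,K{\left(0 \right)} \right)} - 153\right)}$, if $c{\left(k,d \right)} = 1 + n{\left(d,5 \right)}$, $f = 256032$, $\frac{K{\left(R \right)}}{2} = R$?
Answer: $\frac{6096}{1057} \approx 5.7673$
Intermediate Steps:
$n{\left(s,w \right)} = \frac{5 + s}{w}$
$K{\left(R \right)} = 2 R$
$c{\left(k,d \right)} = 2 + \frac{d}{5}$ ($c{\left(k,d \right)} = 1 + \frac{5 + d}{5} = 1 + \left(1 + \frac{d}{5}\right) = 2 + \frac{d}{5}$)
$\frac{f}{\left(-294\right) \left(c{\left(16,K{\left(0 \right)} \right)} - 153\right)} = \frac{256032}{\left(-294\right) \left(\left(2 + \frac{2 \cdot 0}{5}\right) - 153\right)} = \frac{256032}{\left(-294\right) \left(\left(2 + \frac{1}{5} \cdot 0\right) - 153\right)} = \frac{256032}{\left(-294\right) \left(\left(2 + 0\right) - 153\right)} = \frac{256032}{\left(-294\right) \left(2 - 153\right)} = \frac{256032}{\left(-294\right) \left(-151\right)} = \frac{256032}{44394} = 256032 \cdot \frac{1}{44394} = \frac{6096}{1057}$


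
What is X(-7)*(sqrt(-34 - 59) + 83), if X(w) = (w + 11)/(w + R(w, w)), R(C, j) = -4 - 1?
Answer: -83/3 - I*sqrt(93)/3 ≈ -27.667 - 3.2146*I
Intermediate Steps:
R(C, j) = -5
X(w) = (11 + w)/(-5 + w) (X(w) = (w + 11)/(w - 5) = (11 + w)/(-5 + w))
X(-7)*(sqrt(-34 - 59) + 83) = ((11 - 7)/(-5 - 7))*(sqrt(-34 - 59) + 83) = (4/(-12))*(sqrt(-93) + 83) = (-1/12*4)*(I*sqrt(93) + 83) = -(83 + I*sqrt(93))/3 = -83/3 - I*sqrt(93)/3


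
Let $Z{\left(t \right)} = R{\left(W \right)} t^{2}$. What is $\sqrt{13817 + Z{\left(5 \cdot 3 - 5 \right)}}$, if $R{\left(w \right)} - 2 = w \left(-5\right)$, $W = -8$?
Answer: $\sqrt{18017} \approx 134.23$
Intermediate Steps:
$R{\left(w \right)} = 2 - 5 w$ ($R{\left(w \right)} = 2 + w \left(-5\right) = 2 - 5 w$)
$Z{\left(t \right)} = 42 t^{2}$ ($Z{\left(t \right)} = \left(2 - -40\right) t^{2} = \left(2 + 40\right) t^{2} = 42 t^{2}$)
$\sqrt{13817 + Z{\left(5 \cdot 3 - 5 \right)}} = \sqrt{13817 + 42 \left(5 \cdot 3 - 5\right)^{2}} = \sqrt{13817 + 42 \left(15 - 5\right)^{2}} = \sqrt{13817 + 42 \cdot 10^{2}} = \sqrt{13817 + 42 \cdot 100} = \sqrt{13817 + 4200} = \sqrt{18017}$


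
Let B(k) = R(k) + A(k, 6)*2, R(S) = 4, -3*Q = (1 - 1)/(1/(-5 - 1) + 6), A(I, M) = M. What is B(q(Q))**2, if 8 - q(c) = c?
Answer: 256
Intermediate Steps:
Q = 0 (Q = -(1 - 1)/(3*(1/(-5 - 1) + 6)) = -0/(1/(-6) + 6) = -0/(-1/6 + 6) = -0/35/6 = -0*6/35 = -1/3*0 = 0)
q(c) = 8 - c
B(k) = 16 (B(k) = 4 + 6*2 = 4 + 12 = 16)
B(q(Q))**2 = 16**2 = 256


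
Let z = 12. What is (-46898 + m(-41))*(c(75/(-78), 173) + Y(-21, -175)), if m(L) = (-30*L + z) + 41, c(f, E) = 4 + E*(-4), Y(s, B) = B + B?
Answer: 47348370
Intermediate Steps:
Y(s, B) = 2*B
c(f, E) = 4 - 4*E
m(L) = 53 - 30*L (m(L) = (-30*L + 12) + 41 = (12 - 30*L) + 41 = 53 - 30*L)
(-46898 + m(-41))*(c(75/(-78), 173) + Y(-21, -175)) = (-46898 + (53 - 30*(-41)))*((4 - 4*173) + 2*(-175)) = (-46898 + (53 + 1230))*((4 - 692) - 350) = (-46898 + 1283)*(-688 - 350) = -45615*(-1038) = 47348370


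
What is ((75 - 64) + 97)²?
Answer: 11664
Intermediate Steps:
((75 - 64) + 97)² = (11 + 97)² = 108² = 11664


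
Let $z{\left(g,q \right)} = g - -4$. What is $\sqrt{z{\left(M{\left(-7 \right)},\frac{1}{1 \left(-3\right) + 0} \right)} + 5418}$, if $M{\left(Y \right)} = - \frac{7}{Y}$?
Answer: $\sqrt{5423} \approx 73.641$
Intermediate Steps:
$z{\left(g,q \right)} = 4 + g$ ($z{\left(g,q \right)} = g + 4 = 4 + g$)
$\sqrt{z{\left(M{\left(-7 \right)},\frac{1}{1 \left(-3\right) + 0} \right)} + 5418} = \sqrt{\left(4 - \frac{7}{-7}\right) + 5418} = \sqrt{\left(4 - -1\right) + 5418} = \sqrt{\left(4 + 1\right) + 5418} = \sqrt{5 + 5418} = \sqrt{5423}$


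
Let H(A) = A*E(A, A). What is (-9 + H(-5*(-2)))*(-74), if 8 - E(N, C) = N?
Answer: 2146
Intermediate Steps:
E(N, C) = 8 - N
H(A) = A*(8 - A)
(-9 + H(-5*(-2)))*(-74) = (-9 + (-5*(-2))*(8 - (-5)*(-2)))*(-74) = (-9 + 10*(8 - 1*10))*(-74) = (-9 + 10*(8 - 10))*(-74) = (-9 + 10*(-2))*(-74) = (-9 - 20)*(-74) = -29*(-74) = 2146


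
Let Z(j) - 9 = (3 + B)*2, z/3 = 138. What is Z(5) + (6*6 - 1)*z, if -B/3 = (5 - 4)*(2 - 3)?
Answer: 14511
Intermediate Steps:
z = 414 (z = 3*138 = 414)
B = 3 (B = -3*(5 - 4)*(2 - 3) = -3*(-1) = 3)
Z(j) = 21 (Z(j) = 9 + (3 + 3)*2 = 9 + 6*2 = 9 + 12 = 21)
Z(5) + (6*6 - 1)*z = 21 + (6*6 - 1)*414 = 21 + (36 - 1)*414 = 21 + 35*414 = 21 + 14490 = 14511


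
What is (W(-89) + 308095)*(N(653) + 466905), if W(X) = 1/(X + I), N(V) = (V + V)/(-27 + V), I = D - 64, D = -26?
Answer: 8059581220349672/56027 ≈ 1.4385e+11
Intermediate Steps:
I = -90 (I = -26 - 64 = -90)
N(V) = 2*V/(-27 + V) (N(V) = (2*V)/(-27 + V) = 2*V/(-27 + V))
W(X) = 1/(-90 + X) (W(X) = 1/(X - 90) = 1/(-90 + X))
(W(-89) + 308095)*(N(653) + 466905) = (1/(-90 - 89) + 308095)*(2*653/(-27 + 653) + 466905) = (1/(-179) + 308095)*(2*653/626 + 466905) = (-1/179 + 308095)*(2*653*(1/626) + 466905) = 55149004*(653/313 + 466905)/179 = (55149004/179)*(146141918/313) = 8059581220349672/56027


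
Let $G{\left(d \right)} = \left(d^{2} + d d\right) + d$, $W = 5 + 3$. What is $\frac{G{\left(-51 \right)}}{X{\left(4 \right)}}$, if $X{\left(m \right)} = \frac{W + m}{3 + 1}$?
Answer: $1717$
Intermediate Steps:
$W = 8$
$G{\left(d \right)} = d + 2 d^{2}$ ($G{\left(d \right)} = \left(d^{2} + d^{2}\right) + d = 2 d^{2} + d = d + 2 d^{2}$)
$X{\left(m \right)} = 2 + \frac{m}{4}$ ($X{\left(m \right)} = \frac{8 + m}{3 + 1} = \frac{8 + m}{4} = \left(8 + m\right) \frac{1}{4} = 2 + \frac{m}{4}$)
$\frac{G{\left(-51 \right)}}{X{\left(4 \right)}} = \frac{\left(-51\right) \left(1 + 2 \left(-51\right)\right)}{2 + \frac{1}{4} \cdot 4} = \frac{\left(-51\right) \left(1 - 102\right)}{2 + 1} = \frac{\left(-51\right) \left(-101\right)}{3} = \frac{1}{3} \cdot 5151 = 1717$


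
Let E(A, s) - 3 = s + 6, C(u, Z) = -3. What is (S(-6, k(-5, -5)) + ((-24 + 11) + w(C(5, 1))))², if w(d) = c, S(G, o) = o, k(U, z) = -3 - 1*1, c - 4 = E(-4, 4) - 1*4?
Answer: 16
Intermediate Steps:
E(A, s) = 9 + s (E(A, s) = 3 + (s + 6) = 3 + (6 + s) = 9 + s)
c = 13 (c = 4 + ((9 + 4) - 1*4) = 4 + (13 - 4) = 4 + 9 = 13)
k(U, z) = -4 (k(U, z) = -3 - 1 = -4)
w(d) = 13
(S(-6, k(-5, -5)) + ((-24 + 11) + w(C(5, 1))))² = (-4 + ((-24 + 11) + 13))² = (-4 + (-13 + 13))² = (-4 + 0)² = (-4)² = 16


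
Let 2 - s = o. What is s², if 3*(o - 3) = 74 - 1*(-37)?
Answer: 1444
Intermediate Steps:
o = 40 (o = 3 + (74 - 1*(-37))/3 = 3 + (74 + 37)/3 = 3 + (⅓)*111 = 3 + 37 = 40)
s = -38 (s = 2 - 1*40 = 2 - 40 = -38)
s² = (-38)² = 1444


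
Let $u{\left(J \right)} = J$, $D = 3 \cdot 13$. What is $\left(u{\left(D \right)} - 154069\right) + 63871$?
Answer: $-90159$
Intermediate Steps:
$D = 39$
$\left(u{\left(D \right)} - 154069\right) + 63871 = \left(39 - 154069\right) + 63871 = -154030 + 63871 = -90159$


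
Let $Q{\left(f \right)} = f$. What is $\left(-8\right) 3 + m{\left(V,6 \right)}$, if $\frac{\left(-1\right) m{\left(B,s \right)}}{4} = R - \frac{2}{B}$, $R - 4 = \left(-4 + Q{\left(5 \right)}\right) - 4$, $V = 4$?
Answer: $-26$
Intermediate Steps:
$R = 1$ ($R = 4 + \left(\left(-4 + 5\right) - 4\right) = 4 + \left(1 - 4\right) = 4 - 3 = 1$)
$m{\left(B,s \right)} = -4 + \frac{8}{B}$ ($m{\left(B,s \right)} = - 4 \left(1 - \frac{2}{B}\right) = -4 + \frac{8}{B}$)
$\left(-8\right) 3 + m{\left(V,6 \right)} = \left(-8\right) 3 - \left(4 - \frac{8}{4}\right) = -24 + \left(-4 + 8 \cdot \frac{1}{4}\right) = -24 + \left(-4 + 2\right) = -24 - 2 = -26$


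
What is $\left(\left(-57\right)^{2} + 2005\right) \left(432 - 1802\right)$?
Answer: $-7197980$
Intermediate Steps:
$\left(\left(-57\right)^{2} + 2005\right) \left(432 - 1802\right) = \left(3249 + 2005\right) \left(-1370\right) = 5254 \left(-1370\right) = -7197980$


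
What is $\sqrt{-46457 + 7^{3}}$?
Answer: $i \sqrt{46114} \approx 214.74 i$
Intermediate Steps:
$\sqrt{-46457 + 7^{3}} = \sqrt{-46457 + 343} = \sqrt{-46114} = i \sqrt{46114}$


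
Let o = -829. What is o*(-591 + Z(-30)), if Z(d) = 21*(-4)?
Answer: 559575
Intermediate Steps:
Z(d) = -84
o*(-591 + Z(-30)) = -829*(-591 - 84) = -829*(-675) = 559575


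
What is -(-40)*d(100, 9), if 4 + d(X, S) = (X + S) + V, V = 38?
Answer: 5720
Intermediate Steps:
d(X, S) = 34 + S + X (d(X, S) = -4 + ((X + S) + 38) = -4 + ((S + X) + 38) = -4 + (38 + S + X) = 34 + S + X)
-(-40)*d(100, 9) = -(-40)*(34 + 9 + 100) = -(-40)*143 = -1*(-5720) = 5720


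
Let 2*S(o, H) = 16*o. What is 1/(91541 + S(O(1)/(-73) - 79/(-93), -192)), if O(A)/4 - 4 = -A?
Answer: 6789/621509057 ≈ 1.0923e-5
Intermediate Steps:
O(A) = 16 - 4*A (O(A) = 16 + 4*(-A) = 16 - 4*A)
S(o, H) = 8*o (S(o, H) = (16*o)/2 = 8*o)
1/(91541 + S(O(1)/(-73) - 79/(-93), -192)) = 1/(91541 + 8*((16 - 4*1)/(-73) - 79/(-93))) = 1/(91541 + 8*((16 - 4)*(-1/73) - 79*(-1/93))) = 1/(91541 + 8*(12*(-1/73) + 79/93)) = 1/(91541 + 8*(-12/73 + 79/93)) = 1/(91541 + 8*(4651/6789)) = 1/(91541 + 37208/6789) = 1/(621509057/6789) = 6789/621509057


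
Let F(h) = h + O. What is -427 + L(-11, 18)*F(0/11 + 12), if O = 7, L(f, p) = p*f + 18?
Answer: -3847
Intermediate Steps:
L(f, p) = 18 + f*p (L(f, p) = f*p + 18 = 18 + f*p)
F(h) = 7 + h (F(h) = h + 7 = 7 + h)
-427 + L(-11, 18)*F(0/11 + 12) = -427 + (18 - 11*18)*(7 + (0/11 + 12)) = -427 + (18 - 198)*(7 + (0*(1/11) + 12)) = -427 - 180*(7 + (0 + 12)) = -427 - 180*(7 + 12) = -427 - 180*19 = -427 - 3420 = -3847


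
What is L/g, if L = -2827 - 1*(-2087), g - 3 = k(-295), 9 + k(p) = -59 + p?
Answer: 37/18 ≈ 2.0556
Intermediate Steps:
k(p) = -68 + p (k(p) = -9 + (-59 + p) = -68 + p)
g = -360 (g = 3 + (-68 - 295) = 3 - 363 = -360)
L = -740 (L = -2827 + 2087 = -740)
L/g = -740/(-360) = -740*(-1/360) = 37/18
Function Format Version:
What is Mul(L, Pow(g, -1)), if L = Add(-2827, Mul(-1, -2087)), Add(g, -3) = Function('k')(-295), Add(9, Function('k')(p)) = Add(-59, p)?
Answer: Rational(37, 18) ≈ 2.0556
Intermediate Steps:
Function('k')(p) = Add(-68, p) (Function('k')(p) = Add(-9, Add(-59, p)) = Add(-68, p))
g = -360 (g = Add(3, Add(-68, -295)) = Add(3, -363) = -360)
L = -740 (L = Add(-2827, 2087) = -740)
Mul(L, Pow(g, -1)) = Mul(-740, Pow(-360, -1)) = Mul(-740, Rational(-1, 360)) = Rational(37, 18)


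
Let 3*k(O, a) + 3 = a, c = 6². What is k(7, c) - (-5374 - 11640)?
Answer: 17025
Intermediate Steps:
c = 36
k(O, a) = -1 + a/3
k(7, c) - (-5374 - 11640) = (-1 + (⅓)*36) - (-5374 - 11640) = (-1 + 12) - 1*(-17014) = 11 + 17014 = 17025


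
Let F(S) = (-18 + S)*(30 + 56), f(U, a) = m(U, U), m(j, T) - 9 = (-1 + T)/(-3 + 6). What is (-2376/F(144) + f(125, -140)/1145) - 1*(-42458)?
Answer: 43898630971/1033935 ≈ 42458.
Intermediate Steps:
m(j, T) = 26/3 + T/3 (m(j, T) = 9 + (-1 + T)/(-3 + 6) = 9 + (-1 + T)/3 = 9 + (-1 + T)*(⅓) = 9 + (-⅓ + T/3) = 26/3 + T/3)
f(U, a) = 26/3 + U/3
F(S) = -1548 + 86*S (F(S) = (-18 + S)*86 = -1548 + 86*S)
(-2376/F(144) + f(125, -140)/1145) - 1*(-42458) = (-2376/(-1548 + 86*144) + (26/3 + (⅓)*125)/1145) - 1*(-42458) = (-2376/(-1548 + 12384) + (26/3 + 125/3)*(1/1145)) + 42458 = (-2376/10836 + (151/3)*(1/1145)) + 42458 = (-2376*1/10836 + 151/3435) + 42458 = (-66/301 + 151/3435) + 42458 = -181259/1033935 + 42458 = 43898630971/1033935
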